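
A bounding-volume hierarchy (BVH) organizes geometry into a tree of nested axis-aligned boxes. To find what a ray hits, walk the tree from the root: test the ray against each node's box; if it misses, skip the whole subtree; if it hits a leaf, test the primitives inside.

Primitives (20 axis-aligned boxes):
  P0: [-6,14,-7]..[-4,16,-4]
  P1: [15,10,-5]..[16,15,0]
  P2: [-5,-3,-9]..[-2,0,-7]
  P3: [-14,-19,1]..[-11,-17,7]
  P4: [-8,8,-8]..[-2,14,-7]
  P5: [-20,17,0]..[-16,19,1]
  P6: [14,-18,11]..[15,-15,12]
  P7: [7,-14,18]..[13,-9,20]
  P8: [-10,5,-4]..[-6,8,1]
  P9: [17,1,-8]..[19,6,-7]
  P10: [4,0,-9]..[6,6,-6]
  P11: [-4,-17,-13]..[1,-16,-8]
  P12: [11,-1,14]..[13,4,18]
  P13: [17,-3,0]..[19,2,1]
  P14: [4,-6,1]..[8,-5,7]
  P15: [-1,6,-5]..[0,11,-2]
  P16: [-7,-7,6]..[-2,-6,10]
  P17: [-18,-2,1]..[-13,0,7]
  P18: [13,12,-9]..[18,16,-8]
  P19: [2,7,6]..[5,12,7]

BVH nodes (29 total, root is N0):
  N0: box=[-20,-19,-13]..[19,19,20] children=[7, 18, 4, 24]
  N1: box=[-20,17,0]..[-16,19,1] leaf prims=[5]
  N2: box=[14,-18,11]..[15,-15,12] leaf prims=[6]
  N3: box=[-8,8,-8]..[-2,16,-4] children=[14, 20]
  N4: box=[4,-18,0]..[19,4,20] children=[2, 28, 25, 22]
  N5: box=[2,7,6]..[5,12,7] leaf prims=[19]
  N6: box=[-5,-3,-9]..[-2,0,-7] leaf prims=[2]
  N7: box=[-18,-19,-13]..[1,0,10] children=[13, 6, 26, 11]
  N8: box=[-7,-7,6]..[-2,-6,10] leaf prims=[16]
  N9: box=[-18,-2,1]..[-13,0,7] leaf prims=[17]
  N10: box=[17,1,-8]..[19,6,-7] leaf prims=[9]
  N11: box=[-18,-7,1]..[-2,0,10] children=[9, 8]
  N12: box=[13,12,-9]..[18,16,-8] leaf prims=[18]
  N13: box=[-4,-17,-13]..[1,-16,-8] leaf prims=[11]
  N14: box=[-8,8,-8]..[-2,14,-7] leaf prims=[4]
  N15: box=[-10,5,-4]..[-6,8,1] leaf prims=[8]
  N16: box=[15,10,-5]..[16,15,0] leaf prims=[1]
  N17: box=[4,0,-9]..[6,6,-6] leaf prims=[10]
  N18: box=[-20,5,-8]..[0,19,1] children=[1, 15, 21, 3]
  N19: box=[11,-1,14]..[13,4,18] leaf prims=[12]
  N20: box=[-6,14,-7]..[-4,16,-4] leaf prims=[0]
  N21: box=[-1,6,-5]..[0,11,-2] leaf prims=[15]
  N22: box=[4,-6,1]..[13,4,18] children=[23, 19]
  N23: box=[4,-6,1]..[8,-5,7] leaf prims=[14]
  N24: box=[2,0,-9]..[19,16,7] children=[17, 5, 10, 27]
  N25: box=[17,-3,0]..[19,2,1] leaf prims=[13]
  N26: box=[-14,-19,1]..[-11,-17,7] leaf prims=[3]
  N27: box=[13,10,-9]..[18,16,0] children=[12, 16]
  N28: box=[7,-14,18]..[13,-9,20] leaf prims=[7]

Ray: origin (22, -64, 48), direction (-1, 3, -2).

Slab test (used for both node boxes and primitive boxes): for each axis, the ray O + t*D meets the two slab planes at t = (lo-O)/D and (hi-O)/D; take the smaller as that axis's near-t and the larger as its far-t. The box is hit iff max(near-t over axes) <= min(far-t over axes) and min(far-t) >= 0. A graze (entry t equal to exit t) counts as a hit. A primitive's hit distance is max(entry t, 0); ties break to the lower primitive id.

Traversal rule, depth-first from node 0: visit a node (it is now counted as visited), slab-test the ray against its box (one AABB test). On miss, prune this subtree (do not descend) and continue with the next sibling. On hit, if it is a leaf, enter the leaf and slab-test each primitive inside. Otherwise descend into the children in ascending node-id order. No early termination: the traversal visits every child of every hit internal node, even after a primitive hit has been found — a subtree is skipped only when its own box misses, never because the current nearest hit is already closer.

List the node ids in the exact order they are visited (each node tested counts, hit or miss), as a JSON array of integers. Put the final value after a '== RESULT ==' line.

Trace the traversal:
N0 x:[3,42] y:[15,83/3] z:[14,61/2] -> hit [15,83/3], descend [4, 7, 18, 24]
  N4 x:[3,18] y:[46/3,68/3] z:[14,24] -> hit [46/3,18], descend [2, 22, 25, 28]
    N2 x:[7,8] y:[46/3,49/3] z:[18,37/2] -> miss, prune
    N22 x:[9,18] y:[58/3,68/3] z:[15,47/2] -> miss, prune
    N25 x:[3,5] y:[61/3,22] z:[47/2,24] -> miss, prune
    N28 x:[9,15] y:[50/3,55/3] z:[14,15] -> miss, prune
  N7 x:[21,40] y:[15,64/3] z:[19,61/2] -> hit [21,64/3], descend [6, 11, 13, 26]
    N6 x:[24,27] y:[61/3,64/3] z:[55/2,57/2] -> miss, prune
    N11 x:[24,40] y:[19,64/3] z:[19,47/2] -> miss, prune
    N13 x:[21,26] y:[47/3,16] z:[28,61/2] -> miss, prune
    N26 x:[33,36] y:[15,47/3] z:[41/2,47/2] -> miss, prune
  N18 x:[22,42] y:[23,83/3] z:[47/2,28] -> hit [47/2,83/3], descend [1, 3, 15, 21]
    N1 x:[38,42] y:[27,83/3] z:[47/2,24] -> miss, prune
    N3 x:[24,30] y:[24,80/3] z:[26,28] -> hit [26,80/3], descend [14, 20]
      N14 x:[24,30] y:[24,26] z:[55/2,28] -> miss, prune
      N20 x:[26,28] y:[26,80/3] z:[26,55/2] -> hit [26,80/3] leaf, test {P0@t=26}
    N15 x:[28,32] y:[23,24] z:[47/2,26] -> miss, prune
    N21 x:[22,23] y:[70/3,25] z:[25,53/2] -> miss, prune
  N24 x:[3,20] y:[64/3,80/3] z:[41/2,57/2] -> miss, prune

order=[0, 4, 2, 22, 25, 28, 7, 6, 11, 13, 26, 18, 1, 3, 14, 20, 15, 21, 24]  |boxes|=19  |leaves|=1  hit=P0

== RESULT ==
[0, 4, 2, 22, 25, 28, 7, 6, 11, 13, 26, 18, 1, 3, 14, 20, 15, 21, 24]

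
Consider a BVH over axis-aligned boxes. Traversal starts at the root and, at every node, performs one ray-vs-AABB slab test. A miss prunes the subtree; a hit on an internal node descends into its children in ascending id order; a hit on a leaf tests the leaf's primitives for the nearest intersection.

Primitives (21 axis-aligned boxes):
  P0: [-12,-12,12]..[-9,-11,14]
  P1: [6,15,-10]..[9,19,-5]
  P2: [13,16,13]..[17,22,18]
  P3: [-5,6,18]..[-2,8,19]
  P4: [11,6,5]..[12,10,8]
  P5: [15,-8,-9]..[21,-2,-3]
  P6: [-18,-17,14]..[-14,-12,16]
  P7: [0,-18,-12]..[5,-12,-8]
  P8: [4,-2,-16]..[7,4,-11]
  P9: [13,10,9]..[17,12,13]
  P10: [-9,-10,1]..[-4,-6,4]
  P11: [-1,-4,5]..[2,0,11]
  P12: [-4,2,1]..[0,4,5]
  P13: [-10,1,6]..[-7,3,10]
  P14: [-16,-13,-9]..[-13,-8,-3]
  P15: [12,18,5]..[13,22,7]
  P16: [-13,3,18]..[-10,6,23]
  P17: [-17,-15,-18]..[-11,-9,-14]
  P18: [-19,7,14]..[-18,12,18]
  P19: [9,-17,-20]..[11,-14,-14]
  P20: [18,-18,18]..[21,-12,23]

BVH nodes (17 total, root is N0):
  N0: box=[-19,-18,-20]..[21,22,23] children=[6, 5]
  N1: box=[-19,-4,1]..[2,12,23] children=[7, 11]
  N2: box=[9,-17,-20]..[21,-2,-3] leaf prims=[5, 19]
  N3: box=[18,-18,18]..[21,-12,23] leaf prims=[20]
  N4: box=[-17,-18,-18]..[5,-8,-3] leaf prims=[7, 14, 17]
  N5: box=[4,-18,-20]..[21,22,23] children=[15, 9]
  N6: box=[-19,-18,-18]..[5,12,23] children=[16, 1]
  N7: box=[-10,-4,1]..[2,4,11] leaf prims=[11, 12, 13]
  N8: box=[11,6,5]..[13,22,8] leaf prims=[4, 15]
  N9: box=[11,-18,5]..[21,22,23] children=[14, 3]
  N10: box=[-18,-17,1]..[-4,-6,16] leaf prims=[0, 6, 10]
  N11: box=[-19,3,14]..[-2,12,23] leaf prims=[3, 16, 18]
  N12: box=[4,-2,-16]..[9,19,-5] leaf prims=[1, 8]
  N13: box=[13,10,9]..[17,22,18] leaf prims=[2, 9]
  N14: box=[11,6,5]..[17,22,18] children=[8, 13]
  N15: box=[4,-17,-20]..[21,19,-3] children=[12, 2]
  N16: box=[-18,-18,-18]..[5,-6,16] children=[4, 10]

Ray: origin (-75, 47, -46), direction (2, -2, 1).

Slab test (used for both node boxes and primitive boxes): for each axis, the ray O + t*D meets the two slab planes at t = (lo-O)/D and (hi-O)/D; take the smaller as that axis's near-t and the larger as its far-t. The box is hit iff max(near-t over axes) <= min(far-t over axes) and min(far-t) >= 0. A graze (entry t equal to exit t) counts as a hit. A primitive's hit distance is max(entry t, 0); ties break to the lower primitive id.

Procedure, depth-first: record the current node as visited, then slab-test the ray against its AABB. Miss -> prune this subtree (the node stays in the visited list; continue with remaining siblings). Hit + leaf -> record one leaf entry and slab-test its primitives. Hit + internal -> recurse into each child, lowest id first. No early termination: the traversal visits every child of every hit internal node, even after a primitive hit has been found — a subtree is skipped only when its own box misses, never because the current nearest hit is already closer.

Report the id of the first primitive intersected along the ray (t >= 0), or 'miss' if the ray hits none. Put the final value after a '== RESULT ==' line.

Trace the traversal:
N0 x:[28,48] y:[25/2,65/2] z:[26,69] -> hit [28,65/2], descend [5, 6]
  N5 x:[79/2,48] y:[25/2,65/2] z:[26,69] -> miss, prune
  N6 x:[28,40] y:[35/2,65/2] z:[28,69] -> hit [28,65/2], descend [1, 16]
    N1 x:[28,77/2] y:[35/2,51/2] z:[47,69] -> miss, prune
    N16 x:[57/2,40] y:[53/2,65/2] z:[28,62] -> hit [57/2,65/2], descend [4, 10]
      N4 x:[29,40] y:[55/2,65/2] z:[28,43] -> hit [29,65/2] leaf, test {P7(miss), P14(miss), P17@t=29}
      N10 x:[57/2,71/2] y:[53/2,32] z:[47,62] -> miss, prune

Visited [0, 5, 6, 1, 16, 4, 10]. Tests: 7 box, 1 leaf. Nearest: P17.

== RESULT ==
17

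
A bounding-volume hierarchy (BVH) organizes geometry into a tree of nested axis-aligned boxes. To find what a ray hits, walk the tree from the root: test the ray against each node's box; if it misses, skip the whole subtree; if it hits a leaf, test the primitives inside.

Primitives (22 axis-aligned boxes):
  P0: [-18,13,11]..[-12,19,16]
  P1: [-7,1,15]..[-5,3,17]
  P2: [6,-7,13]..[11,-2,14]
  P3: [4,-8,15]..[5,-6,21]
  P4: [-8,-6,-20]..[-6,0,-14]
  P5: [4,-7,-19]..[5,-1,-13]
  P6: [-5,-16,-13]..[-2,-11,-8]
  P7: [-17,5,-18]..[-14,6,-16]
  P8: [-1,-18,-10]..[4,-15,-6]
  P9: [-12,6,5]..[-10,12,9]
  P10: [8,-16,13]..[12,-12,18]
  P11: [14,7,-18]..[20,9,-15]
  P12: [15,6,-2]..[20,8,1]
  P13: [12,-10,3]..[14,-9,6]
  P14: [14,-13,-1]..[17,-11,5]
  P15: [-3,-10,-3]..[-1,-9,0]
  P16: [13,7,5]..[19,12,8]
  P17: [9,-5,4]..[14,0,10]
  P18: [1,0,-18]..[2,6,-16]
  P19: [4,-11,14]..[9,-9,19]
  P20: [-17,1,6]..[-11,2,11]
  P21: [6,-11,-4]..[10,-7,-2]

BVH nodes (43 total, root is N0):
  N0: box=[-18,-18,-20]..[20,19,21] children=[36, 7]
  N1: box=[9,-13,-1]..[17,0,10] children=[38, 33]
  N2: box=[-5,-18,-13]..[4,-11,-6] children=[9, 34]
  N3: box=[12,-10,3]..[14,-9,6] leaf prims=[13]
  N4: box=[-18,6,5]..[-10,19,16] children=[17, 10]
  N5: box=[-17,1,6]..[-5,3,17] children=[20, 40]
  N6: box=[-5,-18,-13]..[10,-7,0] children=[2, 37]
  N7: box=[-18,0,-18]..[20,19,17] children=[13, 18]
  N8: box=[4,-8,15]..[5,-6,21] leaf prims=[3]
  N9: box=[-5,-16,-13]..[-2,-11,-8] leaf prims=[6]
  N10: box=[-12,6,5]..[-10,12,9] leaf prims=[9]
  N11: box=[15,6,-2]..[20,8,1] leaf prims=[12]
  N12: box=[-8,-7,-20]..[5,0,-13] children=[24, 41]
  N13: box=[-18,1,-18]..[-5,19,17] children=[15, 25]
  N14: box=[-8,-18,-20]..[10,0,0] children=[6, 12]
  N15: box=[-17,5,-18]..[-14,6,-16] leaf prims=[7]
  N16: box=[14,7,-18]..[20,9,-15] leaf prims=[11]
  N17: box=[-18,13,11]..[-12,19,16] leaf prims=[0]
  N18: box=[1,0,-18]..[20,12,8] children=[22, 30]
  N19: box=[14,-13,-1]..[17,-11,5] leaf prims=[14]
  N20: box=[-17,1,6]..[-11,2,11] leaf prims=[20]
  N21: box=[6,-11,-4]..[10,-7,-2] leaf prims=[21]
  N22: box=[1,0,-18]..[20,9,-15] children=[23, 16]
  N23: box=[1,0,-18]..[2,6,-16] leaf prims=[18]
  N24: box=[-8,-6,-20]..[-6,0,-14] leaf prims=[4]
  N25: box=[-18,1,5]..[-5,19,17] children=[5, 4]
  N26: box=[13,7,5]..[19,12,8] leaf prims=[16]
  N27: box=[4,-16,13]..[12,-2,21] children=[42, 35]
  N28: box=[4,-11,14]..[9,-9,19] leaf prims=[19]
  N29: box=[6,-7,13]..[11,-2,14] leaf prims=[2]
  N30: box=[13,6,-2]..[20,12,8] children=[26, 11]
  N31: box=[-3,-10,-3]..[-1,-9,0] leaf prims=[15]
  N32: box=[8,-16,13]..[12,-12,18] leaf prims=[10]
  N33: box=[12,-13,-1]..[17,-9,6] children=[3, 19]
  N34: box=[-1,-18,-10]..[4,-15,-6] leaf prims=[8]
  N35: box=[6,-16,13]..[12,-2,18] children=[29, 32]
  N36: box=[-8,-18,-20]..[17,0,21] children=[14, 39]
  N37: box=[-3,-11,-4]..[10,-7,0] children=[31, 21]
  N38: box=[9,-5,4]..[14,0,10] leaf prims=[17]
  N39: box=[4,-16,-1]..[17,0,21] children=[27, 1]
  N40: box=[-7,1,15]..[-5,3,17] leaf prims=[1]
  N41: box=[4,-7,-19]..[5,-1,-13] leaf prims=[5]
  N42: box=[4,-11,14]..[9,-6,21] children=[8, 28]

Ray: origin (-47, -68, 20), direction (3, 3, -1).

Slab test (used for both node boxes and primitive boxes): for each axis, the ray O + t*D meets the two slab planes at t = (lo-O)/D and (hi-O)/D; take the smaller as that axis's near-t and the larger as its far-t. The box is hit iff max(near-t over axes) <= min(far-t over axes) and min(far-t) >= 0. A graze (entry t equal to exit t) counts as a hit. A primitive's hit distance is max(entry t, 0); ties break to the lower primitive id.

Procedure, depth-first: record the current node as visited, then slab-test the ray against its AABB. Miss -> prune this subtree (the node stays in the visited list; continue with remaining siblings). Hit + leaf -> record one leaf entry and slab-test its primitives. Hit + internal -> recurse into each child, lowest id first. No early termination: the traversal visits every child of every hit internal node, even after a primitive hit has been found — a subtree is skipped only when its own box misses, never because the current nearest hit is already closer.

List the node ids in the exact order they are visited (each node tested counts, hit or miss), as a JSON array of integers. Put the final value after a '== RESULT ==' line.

Traverse from the root:
N0 x:[29/3,67/3] y:[50/3,29] z:[-1,40] -> hit [50/3,67/3], descend [7, 36]
  N7 x:[29/3,67/3] y:[68/3,29] z:[3,38] -> miss, prune
  N36 x:[13,64/3] y:[50/3,68/3] z:[-1,40] -> hit [50/3,64/3], descend [14, 39]
    N14 x:[13,19] y:[50/3,68/3] z:[20,40] -> miss, prune
    N39 x:[17,64/3] y:[52/3,68/3] z:[-1,21] -> hit [52/3,21], descend [1, 27]
      N1 x:[56/3,64/3] y:[55/3,68/3] z:[10,21] -> hit [56/3,21], descend [33, 38]
        N33 x:[59/3,64/3] y:[55/3,59/3] z:[14,21] -> hit [59/3,59/3], descend [3, 19]
          N3 x:[59/3,61/3] y:[58/3,59/3] z:[14,17] -> miss, prune
          N19 x:[61/3,64/3] y:[55/3,19] z:[15,21] -> miss, prune
        N38 x:[56/3,61/3] y:[21,68/3] z:[10,16] -> miss, prune
      N27 x:[17,59/3] y:[52/3,22] z:[-1,7] -> miss, prune

11 AABB tests over nodes [0, 7, 36, 14, 39, 1, 33, 3, 19, 38, 27]; 0 leaves entered; closest miss.

== RESULT ==
[0, 7, 36, 14, 39, 1, 33, 3, 19, 38, 27]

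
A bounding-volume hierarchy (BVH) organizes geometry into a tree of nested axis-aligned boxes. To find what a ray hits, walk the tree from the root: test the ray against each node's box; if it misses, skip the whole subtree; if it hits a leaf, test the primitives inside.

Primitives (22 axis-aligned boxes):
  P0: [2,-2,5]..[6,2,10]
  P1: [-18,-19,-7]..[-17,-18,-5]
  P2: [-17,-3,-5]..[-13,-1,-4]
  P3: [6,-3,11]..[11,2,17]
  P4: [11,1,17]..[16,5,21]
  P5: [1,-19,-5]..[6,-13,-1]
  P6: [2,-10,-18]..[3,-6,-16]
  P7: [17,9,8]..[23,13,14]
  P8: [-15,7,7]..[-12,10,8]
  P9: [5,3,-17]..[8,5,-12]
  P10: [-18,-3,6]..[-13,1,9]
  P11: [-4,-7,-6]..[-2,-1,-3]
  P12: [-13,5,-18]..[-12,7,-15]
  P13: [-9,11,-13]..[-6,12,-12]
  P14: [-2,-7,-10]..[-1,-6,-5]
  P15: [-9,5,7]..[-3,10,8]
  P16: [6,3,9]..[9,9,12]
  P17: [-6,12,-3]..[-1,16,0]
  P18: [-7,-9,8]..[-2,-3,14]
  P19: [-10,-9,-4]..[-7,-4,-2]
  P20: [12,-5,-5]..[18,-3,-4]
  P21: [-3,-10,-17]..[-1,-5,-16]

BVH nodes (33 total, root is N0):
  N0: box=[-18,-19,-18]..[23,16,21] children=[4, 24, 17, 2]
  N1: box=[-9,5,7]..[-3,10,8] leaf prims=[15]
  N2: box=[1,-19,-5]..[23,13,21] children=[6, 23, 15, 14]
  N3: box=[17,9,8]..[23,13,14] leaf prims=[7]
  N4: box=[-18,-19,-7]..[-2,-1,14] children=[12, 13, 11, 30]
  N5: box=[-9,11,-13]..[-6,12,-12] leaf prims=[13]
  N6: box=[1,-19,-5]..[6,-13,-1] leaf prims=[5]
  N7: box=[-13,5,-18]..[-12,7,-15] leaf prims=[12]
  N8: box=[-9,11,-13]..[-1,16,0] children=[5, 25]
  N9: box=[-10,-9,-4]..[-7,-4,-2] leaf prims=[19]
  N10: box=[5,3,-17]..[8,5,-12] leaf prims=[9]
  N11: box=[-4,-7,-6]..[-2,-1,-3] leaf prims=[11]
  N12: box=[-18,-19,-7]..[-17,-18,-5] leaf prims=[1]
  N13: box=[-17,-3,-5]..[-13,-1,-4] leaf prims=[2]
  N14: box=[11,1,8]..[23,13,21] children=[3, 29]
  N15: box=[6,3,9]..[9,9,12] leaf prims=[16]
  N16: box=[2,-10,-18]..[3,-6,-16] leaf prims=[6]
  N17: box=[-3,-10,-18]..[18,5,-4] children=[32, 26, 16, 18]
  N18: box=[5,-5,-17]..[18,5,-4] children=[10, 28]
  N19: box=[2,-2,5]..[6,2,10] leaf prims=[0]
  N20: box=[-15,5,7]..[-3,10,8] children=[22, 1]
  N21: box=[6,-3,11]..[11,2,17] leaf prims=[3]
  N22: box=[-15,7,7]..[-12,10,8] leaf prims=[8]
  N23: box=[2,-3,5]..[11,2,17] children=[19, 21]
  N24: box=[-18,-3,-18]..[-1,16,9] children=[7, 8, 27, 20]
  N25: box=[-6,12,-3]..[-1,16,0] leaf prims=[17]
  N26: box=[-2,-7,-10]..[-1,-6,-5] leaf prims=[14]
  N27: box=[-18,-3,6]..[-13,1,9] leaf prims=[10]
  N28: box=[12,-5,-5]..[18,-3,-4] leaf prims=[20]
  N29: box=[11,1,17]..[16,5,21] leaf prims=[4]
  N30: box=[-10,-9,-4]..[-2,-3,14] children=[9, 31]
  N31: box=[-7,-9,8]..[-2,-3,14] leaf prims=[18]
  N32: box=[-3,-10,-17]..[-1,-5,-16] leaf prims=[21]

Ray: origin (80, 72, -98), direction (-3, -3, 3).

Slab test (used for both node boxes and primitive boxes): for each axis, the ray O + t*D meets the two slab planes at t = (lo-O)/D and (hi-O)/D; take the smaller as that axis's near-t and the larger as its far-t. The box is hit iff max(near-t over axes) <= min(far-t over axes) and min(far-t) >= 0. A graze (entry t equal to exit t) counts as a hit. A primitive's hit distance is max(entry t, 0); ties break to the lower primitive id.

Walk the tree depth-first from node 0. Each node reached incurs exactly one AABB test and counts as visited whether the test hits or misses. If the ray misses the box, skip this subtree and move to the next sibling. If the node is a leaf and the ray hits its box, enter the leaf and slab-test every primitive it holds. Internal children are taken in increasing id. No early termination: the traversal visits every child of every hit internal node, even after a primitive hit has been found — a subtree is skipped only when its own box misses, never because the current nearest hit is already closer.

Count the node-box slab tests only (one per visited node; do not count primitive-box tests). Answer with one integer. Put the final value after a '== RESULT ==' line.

Trace the traversal:
N0 x:[19,98/3] y:[56/3,91/3] z:[80/3,119/3] -> hit [80/3,91/3], descend [2, 4, 17, 24]
  N2 x:[19,79/3] y:[59/3,91/3] z:[31,119/3] -> miss, prune
  N4 x:[82/3,98/3] y:[73/3,91/3] z:[91/3,112/3] -> hit [91/3,91/3], descend [11, 12, 13, 30]
    N11 x:[82/3,28] y:[73/3,79/3] z:[92/3,95/3] -> miss, prune
    N12 x:[97/3,98/3] y:[30,91/3] z:[91/3,31] -> miss, prune
    N13 x:[31,97/3] y:[73/3,25] z:[31,94/3] -> miss, prune
    N30 x:[82/3,30] y:[25,27] z:[94/3,112/3] -> miss, prune
  N17 x:[62/3,83/3] y:[67/3,82/3] z:[80/3,94/3] -> hit [80/3,82/3], descend [16, 18, 26, 32]
    N16 x:[77/3,26] y:[26,82/3] z:[80/3,82/3] -> miss, prune
    N18 x:[62/3,25] y:[67/3,77/3] z:[27,94/3] -> miss, prune
    N26 x:[27,82/3] y:[26,79/3] z:[88/3,31] -> miss, prune
    N32 x:[27,83/3] y:[77/3,82/3] z:[27,82/3] -> hit [27,82/3] leaf, test {P21@t=27}
  N24 x:[27,98/3] y:[56/3,25] z:[80/3,107/3] -> miss, prune

Summary -> nodes [0, 2, 4, 11, 12, 13, 30, 17, 16, 18, 26, 32, 24]; box-tests=13; leaf-entries=1; first=P21

== RESULT ==
13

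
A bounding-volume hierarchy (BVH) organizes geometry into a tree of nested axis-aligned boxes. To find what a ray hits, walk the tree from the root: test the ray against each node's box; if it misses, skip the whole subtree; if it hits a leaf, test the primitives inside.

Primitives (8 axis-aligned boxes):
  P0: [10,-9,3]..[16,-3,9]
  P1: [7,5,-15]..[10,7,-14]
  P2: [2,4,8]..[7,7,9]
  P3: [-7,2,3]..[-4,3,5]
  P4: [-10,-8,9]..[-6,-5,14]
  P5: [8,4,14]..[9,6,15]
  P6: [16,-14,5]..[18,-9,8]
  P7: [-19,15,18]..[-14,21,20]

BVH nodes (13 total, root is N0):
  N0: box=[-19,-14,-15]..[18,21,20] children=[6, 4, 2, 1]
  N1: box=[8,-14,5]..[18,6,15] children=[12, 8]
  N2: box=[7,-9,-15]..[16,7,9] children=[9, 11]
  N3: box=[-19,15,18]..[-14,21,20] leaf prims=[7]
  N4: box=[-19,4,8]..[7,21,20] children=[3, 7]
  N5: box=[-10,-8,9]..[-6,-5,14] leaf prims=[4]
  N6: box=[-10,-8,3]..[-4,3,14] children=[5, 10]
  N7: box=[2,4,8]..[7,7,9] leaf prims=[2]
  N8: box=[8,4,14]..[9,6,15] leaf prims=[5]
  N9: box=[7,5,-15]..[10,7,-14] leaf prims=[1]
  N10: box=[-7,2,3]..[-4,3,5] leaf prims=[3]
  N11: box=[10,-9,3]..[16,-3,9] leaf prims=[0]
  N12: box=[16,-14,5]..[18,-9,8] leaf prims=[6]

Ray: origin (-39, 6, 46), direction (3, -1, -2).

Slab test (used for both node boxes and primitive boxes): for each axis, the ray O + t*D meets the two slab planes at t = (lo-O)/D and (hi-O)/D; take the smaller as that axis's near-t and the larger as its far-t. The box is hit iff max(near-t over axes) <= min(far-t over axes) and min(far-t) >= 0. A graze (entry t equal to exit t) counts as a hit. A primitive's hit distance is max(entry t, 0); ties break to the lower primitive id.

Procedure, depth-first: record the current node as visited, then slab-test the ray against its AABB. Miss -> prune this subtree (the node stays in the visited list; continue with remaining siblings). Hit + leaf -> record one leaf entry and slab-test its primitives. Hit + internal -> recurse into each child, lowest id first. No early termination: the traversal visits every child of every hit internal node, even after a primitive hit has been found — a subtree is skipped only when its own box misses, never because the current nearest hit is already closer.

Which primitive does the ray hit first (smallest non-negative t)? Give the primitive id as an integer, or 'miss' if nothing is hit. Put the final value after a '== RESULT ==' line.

Walk:
N0 x:[20/3,19] y:[-15,20] z:[13,61/2] -> hit [13,19], descend [1, 2, 4, 6]
  N1 x:[47/3,19] y:[0,20] z:[31/2,41/2] -> hit [47/3,19], descend [8, 12]
    N8 x:[47/3,16] y:[0,2] z:[31/2,16] -> miss, prune
    N12 x:[55/3,19] y:[15,20] z:[19,41/2] -> hit [19,19] leaf, test {P6@t=19}
  N2 x:[46/3,55/3] y:[-1,15] z:[37/2,61/2] -> miss, prune
  N4 x:[20/3,46/3] y:[-15,2] z:[13,19] -> miss, prune
  N6 x:[29/3,35/3] y:[3,14] z:[16,43/2] -> miss, prune

7 AABB tests over nodes [0, 1, 8, 12, 2, 4, 6]; 1 leaf entered; closest P6.

== RESULT ==
6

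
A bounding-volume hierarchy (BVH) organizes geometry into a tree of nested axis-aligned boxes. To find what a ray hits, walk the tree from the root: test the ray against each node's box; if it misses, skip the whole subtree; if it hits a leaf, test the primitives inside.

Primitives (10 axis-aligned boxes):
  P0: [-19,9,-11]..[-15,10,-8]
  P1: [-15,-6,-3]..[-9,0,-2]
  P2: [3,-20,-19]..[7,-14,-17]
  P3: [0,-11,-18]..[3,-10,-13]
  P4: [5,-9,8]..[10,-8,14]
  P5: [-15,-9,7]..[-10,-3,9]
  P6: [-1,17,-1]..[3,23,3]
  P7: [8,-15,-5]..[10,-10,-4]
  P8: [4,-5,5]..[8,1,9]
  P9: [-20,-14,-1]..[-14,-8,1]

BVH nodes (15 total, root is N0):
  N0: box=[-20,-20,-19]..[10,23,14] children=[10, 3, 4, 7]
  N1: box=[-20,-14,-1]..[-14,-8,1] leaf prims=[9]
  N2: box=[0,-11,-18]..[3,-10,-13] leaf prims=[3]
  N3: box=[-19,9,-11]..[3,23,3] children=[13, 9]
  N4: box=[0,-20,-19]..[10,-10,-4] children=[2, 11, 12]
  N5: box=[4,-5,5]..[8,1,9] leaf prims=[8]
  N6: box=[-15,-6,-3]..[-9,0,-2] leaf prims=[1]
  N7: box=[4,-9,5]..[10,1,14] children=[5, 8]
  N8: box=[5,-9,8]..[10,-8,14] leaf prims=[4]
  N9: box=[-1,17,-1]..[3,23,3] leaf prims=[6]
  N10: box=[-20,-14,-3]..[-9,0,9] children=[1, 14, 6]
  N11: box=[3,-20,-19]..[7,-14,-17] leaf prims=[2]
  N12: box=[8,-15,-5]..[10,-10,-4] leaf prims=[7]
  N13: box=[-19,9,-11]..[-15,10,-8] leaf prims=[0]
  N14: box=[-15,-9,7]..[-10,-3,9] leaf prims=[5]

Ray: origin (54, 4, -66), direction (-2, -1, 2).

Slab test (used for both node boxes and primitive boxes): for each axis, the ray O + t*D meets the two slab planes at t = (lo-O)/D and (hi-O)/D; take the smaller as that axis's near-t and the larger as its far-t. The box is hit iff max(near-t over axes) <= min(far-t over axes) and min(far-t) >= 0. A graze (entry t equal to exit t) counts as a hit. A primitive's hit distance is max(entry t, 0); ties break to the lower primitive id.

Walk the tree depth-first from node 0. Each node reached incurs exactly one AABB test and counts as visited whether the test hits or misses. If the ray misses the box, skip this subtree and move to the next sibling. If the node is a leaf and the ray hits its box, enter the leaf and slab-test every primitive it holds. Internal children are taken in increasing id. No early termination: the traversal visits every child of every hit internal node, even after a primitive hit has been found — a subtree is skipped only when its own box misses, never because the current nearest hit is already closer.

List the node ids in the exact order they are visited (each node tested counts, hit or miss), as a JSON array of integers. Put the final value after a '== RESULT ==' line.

Walk:
N0 x:[22,37] y:[-19,24] z:[47/2,40] -> hit [47/2,24], descend [3, 4, 7, 10]
  N3 x:[51/2,73/2] y:[-19,-5] z:[55/2,69/2] -> miss, prune
  N4 x:[22,27] y:[14,24] z:[47/2,31] -> hit [47/2,24], descend [2, 11, 12]
    N2 x:[51/2,27] y:[14,15] z:[24,53/2] -> miss, prune
    N11 x:[47/2,51/2] y:[18,24] z:[47/2,49/2] -> hit [47/2,24] leaf, test {P2@t=47/2}
    N12 x:[22,23] y:[14,19] z:[61/2,31] -> miss, prune
  N7 x:[22,25] y:[3,13] z:[71/2,40] -> miss, prune
  N10 x:[63/2,37] y:[4,18] z:[63/2,75/2] -> miss, prune

order=[0, 3, 4, 2, 11, 12, 7, 10]  |boxes|=8  |leaves|=1  hit=P2

== RESULT ==
[0, 3, 4, 2, 11, 12, 7, 10]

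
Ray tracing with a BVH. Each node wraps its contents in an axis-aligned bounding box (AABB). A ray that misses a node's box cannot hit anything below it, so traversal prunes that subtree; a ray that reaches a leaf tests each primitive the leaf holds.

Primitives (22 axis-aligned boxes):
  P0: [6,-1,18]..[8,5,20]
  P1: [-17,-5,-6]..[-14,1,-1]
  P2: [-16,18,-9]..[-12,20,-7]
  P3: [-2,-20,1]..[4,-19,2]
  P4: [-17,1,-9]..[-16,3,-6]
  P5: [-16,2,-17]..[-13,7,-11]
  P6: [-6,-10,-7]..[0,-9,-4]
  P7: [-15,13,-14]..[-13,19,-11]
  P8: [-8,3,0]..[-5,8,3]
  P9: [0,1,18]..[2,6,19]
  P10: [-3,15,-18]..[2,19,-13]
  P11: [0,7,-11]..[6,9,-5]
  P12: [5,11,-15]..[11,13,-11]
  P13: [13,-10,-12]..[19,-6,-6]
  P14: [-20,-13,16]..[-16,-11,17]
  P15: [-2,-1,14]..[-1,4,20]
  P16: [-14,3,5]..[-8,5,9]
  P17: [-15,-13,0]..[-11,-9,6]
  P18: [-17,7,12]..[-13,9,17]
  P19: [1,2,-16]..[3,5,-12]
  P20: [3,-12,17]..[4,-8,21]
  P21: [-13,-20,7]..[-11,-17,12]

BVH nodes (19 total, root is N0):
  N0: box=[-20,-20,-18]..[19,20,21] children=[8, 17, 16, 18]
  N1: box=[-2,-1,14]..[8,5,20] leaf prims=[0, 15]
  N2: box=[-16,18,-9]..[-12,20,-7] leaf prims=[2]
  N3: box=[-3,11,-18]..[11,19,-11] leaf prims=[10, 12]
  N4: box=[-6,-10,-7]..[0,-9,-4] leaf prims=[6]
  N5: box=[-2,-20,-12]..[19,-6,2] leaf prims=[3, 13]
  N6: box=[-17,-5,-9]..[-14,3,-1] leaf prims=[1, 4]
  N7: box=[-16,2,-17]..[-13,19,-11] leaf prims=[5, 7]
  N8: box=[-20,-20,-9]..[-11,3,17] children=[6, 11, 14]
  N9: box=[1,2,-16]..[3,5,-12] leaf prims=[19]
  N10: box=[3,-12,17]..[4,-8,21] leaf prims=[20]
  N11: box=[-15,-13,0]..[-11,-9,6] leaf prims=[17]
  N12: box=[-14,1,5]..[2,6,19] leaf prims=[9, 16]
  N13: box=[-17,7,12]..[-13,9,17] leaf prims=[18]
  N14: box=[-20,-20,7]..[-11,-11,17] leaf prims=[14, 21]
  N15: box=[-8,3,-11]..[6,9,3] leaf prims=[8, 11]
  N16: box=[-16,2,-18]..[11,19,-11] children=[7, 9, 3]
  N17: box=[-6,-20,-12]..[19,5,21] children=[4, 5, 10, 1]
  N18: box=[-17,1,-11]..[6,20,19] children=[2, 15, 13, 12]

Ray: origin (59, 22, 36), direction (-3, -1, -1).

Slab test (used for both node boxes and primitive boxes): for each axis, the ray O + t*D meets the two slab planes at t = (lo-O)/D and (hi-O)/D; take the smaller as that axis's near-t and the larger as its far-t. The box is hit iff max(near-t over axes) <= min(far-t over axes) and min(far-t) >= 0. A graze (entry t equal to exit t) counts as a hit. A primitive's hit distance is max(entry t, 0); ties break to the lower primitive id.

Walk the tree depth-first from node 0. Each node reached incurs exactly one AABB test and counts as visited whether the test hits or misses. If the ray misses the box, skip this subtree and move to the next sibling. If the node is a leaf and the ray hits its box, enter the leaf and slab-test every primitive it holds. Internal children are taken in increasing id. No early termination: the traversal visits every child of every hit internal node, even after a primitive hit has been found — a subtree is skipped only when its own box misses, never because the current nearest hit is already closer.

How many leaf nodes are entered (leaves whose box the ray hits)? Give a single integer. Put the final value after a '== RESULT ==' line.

Trace the traversal:
N0 x:[40/3,79/3] y:[2,42] z:[15,54] -> hit [15,79/3], descend [8, 16, 17, 18]
  N8 x:[70/3,79/3] y:[19,42] z:[19,45] -> hit [70/3,79/3], descend [6, 11, 14]
    N6 x:[73/3,76/3] y:[19,27] z:[37,45] -> miss, prune
    N11 x:[70/3,74/3] y:[31,35] z:[30,36] -> miss, prune
    N14 x:[70/3,79/3] y:[33,42] z:[19,29] -> miss, prune
  N16 x:[16,25] y:[3,20] z:[47,54] -> miss, prune
  N17 x:[40/3,65/3] y:[17,42] z:[15,48] -> hit [17,65/3], descend [1, 4, 5, 10]
    N1 x:[17,61/3] y:[17,23] z:[16,22] -> hit [17,61/3] leaf, test {P0@t=17, P15@t=20}
    N4 x:[59/3,65/3] y:[31,32] z:[40,43] -> miss, prune
    N5 x:[40/3,61/3] y:[28,42] z:[34,48] -> miss, prune
    N10 x:[55/3,56/3] y:[30,34] z:[15,19] -> miss, prune
  N18 x:[53/3,76/3] y:[2,21] z:[17,47] -> hit [53/3,21], descend [2, 12, 13, 15]
    N2 x:[71/3,25] y:[2,4] z:[43,45] -> miss, prune
    N12 x:[19,73/3] y:[16,21] z:[17,31] -> hit [19,21] leaf, test {P9(miss), P16(miss)}
    N13 x:[24,76/3] y:[13,15] z:[19,24] -> miss, prune
    N15 x:[53/3,67/3] y:[13,19] z:[33,47] -> miss, prune

Visited [0, 8, 6, 11, 14, 16, 17, 1, 4, 5, 10, 18, 2, 12, 13, 15]. Tests: 16 box, 2 leaf. Nearest: P0.

== RESULT ==
2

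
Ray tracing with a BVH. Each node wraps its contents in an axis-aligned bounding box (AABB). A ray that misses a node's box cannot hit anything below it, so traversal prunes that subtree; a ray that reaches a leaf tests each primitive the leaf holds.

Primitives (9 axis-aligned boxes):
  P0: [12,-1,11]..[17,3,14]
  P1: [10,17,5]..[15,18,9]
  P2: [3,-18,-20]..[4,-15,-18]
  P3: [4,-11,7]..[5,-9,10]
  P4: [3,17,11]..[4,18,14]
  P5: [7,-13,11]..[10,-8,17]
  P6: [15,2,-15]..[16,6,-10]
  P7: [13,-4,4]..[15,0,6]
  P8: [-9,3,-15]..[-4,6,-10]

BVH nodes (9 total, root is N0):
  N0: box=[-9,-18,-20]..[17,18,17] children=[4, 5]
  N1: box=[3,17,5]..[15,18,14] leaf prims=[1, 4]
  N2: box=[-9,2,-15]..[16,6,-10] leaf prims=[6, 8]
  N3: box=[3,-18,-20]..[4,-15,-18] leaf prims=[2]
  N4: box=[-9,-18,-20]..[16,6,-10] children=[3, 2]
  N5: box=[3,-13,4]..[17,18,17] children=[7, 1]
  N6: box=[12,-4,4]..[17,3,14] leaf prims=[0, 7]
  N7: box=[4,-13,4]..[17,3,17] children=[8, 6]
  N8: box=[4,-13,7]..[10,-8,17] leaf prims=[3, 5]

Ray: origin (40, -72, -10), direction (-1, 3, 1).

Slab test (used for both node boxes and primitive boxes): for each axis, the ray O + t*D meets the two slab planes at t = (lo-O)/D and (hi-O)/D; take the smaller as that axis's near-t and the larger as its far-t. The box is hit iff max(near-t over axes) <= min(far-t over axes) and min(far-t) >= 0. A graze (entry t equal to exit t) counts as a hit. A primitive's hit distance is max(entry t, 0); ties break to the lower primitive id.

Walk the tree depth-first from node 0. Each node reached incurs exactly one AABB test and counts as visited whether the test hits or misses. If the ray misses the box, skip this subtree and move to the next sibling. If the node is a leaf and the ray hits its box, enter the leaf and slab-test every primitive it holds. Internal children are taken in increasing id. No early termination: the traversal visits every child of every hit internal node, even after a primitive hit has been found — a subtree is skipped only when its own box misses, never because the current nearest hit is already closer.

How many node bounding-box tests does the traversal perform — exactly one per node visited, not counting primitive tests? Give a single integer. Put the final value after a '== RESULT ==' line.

Walk:
N0 x:[23,49] y:[18,30] z:[-10,27] -> hit [23,27], descend [4, 5]
  N4 x:[24,49] y:[18,26] z:[-10,0] -> miss, prune
  N5 x:[23,37] y:[59/3,30] z:[14,27] -> hit [23,27], descend [1, 7]
    N1 x:[25,37] y:[89/3,30] z:[15,24] -> miss, prune
    N7 x:[23,36] y:[59/3,25] z:[14,27] -> hit [23,25], descend [6, 8]
      N6 x:[23,28] y:[68/3,25] z:[14,24] -> hit [23,24] leaf, test {P0@t=71/3, P7(miss)}
      N8 x:[30,36] y:[59/3,64/3] z:[17,27] -> miss, prune

Summary -> nodes [0, 4, 5, 1, 7, 6, 8]; box-tests=7; leaf-entries=1; first=P0

== RESULT ==
7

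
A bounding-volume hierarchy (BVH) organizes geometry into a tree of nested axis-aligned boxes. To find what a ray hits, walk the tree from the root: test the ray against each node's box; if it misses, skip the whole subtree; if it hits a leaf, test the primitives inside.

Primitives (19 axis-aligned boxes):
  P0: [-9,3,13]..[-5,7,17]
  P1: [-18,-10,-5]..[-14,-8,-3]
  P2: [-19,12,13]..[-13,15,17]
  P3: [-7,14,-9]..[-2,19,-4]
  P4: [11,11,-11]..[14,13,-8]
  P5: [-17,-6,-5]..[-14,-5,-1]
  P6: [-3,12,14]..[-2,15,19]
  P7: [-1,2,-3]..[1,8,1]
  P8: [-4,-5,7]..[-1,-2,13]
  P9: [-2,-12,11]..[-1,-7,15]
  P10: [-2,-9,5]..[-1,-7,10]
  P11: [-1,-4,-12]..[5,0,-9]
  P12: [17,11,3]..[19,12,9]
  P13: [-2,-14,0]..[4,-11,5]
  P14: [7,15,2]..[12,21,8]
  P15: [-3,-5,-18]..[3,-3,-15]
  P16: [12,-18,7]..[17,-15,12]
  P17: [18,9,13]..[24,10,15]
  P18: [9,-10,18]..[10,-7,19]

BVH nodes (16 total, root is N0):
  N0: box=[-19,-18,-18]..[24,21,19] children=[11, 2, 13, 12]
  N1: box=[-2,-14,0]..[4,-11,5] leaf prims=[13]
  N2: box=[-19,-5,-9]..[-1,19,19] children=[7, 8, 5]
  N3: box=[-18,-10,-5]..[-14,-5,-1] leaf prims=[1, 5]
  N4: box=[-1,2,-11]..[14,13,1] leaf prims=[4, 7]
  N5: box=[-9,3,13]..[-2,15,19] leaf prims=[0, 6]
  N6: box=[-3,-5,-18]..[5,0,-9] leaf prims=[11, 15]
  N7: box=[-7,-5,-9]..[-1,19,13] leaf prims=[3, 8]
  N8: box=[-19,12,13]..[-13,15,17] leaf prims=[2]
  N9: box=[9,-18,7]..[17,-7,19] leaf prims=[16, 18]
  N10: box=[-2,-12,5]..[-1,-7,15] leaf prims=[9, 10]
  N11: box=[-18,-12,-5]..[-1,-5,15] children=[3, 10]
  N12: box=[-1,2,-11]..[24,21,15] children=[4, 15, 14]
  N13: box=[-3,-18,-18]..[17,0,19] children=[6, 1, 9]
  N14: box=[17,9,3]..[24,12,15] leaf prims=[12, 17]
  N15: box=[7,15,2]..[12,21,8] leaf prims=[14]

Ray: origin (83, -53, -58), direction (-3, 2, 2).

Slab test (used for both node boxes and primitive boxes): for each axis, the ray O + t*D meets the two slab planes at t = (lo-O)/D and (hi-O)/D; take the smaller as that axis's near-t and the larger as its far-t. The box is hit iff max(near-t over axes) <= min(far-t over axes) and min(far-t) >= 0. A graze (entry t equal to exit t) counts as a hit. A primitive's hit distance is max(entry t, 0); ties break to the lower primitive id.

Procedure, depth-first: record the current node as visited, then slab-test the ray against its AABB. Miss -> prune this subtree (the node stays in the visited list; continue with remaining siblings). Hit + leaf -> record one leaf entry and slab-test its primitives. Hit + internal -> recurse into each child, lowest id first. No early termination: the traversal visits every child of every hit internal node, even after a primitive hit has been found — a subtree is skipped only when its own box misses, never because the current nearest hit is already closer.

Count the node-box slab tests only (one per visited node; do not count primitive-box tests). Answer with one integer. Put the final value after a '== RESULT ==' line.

Traverse from the root:
N0 x:[59/3,34] y:[35/2,37] z:[20,77/2] -> hit [20,34], descend [2, 11, 12, 13]
  N2 x:[28,34] y:[24,36] z:[49/2,77/2] -> hit [28,34], descend [5, 7, 8]
    N5 x:[85/3,92/3] y:[28,34] z:[71/2,77/2] -> miss, prune
    N7 x:[28,30] y:[24,36] z:[49/2,71/2] -> hit [28,30] leaf, test {P3(miss), P8(miss)}
    N8 x:[32,34] y:[65/2,34] z:[71/2,75/2] -> miss, prune
  N11 x:[28,101/3] y:[41/2,24] z:[53/2,73/2] -> miss, prune
  N12 x:[59/3,28] y:[55/2,37] z:[47/2,73/2] -> hit [55/2,28], descend [4, 14, 15]
    N4 x:[23,28] y:[55/2,33] z:[47/2,59/2] -> hit [55/2,28] leaf, test {P4(miss), P7@t=55/2}
    N14 x:[59/3,22] y:[31,65/2] z:[61/2,73/2] -> miss, prune
    N15 x:[71/3,76/3] y:[34,37] z:[30,33] -> miss, prune
  N13 x:[22,86/3] y:[35/2,53/2] z:[20,77/2] -> hit [22,53/2], descend [1, 6, 9]
    N1 x:[79/3,85/3] y:[39/2,21] z:[29,63/2] -> miss, prune
    N6 x:[26,86/3] y:[24,53/2] z:[20,49/2] -> miss, prune
    N9 x:[22,74/3] y:[35/2,23] z:[65/2,77/2] -> miss, prune

Visited [0, 2, 5, 7, 8, 11, 12, 4, 14, 15, 13, 1, 6, 9]. Tests: 14 box, 2 leaf. Nearest: P7.

== RESULT ==
14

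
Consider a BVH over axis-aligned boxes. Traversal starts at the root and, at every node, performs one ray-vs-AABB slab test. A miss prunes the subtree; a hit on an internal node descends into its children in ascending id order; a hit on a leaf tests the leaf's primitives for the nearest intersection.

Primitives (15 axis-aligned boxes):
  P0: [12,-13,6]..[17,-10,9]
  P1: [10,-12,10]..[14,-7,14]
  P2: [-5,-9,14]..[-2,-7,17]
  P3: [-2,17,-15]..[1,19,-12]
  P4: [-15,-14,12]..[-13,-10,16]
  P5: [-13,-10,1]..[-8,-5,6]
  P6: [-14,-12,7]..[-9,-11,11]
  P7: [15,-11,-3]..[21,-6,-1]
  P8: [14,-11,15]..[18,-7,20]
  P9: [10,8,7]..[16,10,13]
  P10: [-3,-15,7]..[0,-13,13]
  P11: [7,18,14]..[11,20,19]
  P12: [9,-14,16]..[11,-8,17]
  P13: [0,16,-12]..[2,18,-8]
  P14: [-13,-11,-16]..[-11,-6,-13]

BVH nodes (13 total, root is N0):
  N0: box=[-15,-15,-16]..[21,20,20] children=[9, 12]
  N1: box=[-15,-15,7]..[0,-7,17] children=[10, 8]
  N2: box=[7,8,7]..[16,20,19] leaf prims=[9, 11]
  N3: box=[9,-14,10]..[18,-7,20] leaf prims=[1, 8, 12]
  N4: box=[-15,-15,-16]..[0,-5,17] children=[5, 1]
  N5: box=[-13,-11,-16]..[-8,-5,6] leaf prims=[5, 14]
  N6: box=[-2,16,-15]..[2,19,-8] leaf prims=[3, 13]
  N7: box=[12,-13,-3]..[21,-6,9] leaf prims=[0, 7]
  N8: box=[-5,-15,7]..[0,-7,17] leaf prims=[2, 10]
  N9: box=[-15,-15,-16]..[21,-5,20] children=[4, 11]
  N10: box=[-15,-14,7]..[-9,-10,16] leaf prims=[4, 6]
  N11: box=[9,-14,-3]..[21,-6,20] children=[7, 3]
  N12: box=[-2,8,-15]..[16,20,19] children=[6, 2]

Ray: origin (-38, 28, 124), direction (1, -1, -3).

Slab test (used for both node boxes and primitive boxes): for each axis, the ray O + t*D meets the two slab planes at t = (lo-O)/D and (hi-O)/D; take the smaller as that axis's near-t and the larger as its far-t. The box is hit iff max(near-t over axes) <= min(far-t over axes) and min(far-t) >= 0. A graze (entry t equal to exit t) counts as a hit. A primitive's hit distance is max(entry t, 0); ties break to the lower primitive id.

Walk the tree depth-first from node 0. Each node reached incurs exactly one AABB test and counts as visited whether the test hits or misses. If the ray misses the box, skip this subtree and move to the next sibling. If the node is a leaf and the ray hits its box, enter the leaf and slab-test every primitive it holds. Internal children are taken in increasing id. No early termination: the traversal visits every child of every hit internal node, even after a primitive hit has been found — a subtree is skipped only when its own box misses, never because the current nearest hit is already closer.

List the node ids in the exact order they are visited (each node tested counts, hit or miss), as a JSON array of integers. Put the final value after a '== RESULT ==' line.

Traverse from the root:
N0 x:[23,59] y:[8,43] z:[104/3,140/3] -> hit [104/3,43], descend [9, 12]
  N9 x:[23,59] y:[33,43] z:[104/3,140/3] -> hit [104/3,43], descend [4, 11]
    N4 x:[23,38] y:[33,43] z:[107/3,140/3] -> hit [107/3,38], descend [1, 5]
      N1 x:[23,38] y:[35,43] z:[107/3,39] -> hit [107/3,38], descend [8, 10]
        N8 x:[33,38] y:[35,43] z:[107/3,39] -> hit [107/3,38] leaf, test {P2@t=107/3, P10(miss)}
        N10 x:[23,29] y:[38,42] z:[36,39] -> miss, prune
      N5 x:[25,30] y:[33,39] z:[118/3,140/3] -> miss, prune
    N11 x:[47,59] y:[34,42] z:[104/3,127/3] -> miss, prune
  N12 x:[36,54] y:[8,20] z:[35,139/3] -> miss, prune

Visited [0, 9, 4, 1, 8, 10, 5, 11, 12]. Tests: 9 box, 1 leaf. Nearest: P2.

== RESULT ==
[0, 9, 4, 1, 8, 10, 5, 11, 12]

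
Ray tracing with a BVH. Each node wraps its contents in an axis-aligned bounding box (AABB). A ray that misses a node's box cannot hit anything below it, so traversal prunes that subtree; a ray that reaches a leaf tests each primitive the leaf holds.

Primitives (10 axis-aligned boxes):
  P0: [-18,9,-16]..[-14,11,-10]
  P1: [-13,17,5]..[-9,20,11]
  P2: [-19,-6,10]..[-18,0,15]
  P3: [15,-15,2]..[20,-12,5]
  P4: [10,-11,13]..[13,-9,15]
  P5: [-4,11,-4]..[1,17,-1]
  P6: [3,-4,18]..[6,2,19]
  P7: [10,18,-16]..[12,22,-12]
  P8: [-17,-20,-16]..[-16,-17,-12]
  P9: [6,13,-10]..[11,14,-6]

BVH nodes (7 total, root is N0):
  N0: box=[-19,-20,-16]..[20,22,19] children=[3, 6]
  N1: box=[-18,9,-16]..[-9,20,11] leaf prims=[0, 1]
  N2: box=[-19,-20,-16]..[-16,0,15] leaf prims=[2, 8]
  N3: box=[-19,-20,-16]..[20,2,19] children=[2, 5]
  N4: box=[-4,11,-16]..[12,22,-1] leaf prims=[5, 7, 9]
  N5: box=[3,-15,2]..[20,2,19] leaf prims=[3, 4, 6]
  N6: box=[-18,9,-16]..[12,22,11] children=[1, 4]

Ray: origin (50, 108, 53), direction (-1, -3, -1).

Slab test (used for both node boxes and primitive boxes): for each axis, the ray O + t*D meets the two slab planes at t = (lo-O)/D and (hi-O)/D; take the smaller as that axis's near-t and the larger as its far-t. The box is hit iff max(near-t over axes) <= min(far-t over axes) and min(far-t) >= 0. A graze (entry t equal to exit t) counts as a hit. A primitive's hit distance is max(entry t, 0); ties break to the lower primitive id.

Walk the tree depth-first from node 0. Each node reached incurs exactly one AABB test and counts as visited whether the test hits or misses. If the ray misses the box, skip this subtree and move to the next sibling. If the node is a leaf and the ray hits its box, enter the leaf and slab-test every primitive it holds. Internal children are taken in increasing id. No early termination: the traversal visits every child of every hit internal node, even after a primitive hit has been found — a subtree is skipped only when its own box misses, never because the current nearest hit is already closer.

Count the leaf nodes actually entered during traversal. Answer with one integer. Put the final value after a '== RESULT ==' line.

Traverse from the root:
N0 x:[30,69] y:[86/3,128/3] z:[34,69] -> hit [34,128/3], descend [3, 6]
  N3 x:[30,69] y:[106/3,128/3] z:[34,69] -> hit [106/3,128/3], descend [2, 5]
    N2 x:[66,69] y:[36,128/3] z:[38,69] -> miss, prune
    N5 x:[30,47] y:[106/3,41] z:[34,51] -> hit [106/3,41] leaf, test {P3(miss), P4@t=39, P6(miss)}
  N6 x:[38,68] y:[86/3,33] z:[42,69] -> miss, prune

5 AABB tests over nodes [0, 3, 2, 5, 6]; 1 leaf entered; closest P4.

== RESULT ==
1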